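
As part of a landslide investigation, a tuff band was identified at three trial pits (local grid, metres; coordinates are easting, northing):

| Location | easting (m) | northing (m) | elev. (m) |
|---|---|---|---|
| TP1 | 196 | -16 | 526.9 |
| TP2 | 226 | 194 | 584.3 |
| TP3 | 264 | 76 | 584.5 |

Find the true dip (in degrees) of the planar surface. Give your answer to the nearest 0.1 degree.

Two edge vectors: TP1→TP2 = (30, 210, 57.4), TP1→TP3 = (68, 92, 57.6).
Normal n = (TP1→TP2) × (TP1→TP3) = (6815.2, 2175.2, -11520).
So ∂z/∂easting = −n_x/n_z = 0.59160 and ∂z/∂northing = −n_y/n_z = 0.18882.
Gradient magnitude |∇z| = √(a² + b²) = √(0.34999 + 0.03565) = 0.62100.
True dip = arctan(0.62100) = 31.8°, dipping toward WSW (azimuth ≈ 252°).

31.8°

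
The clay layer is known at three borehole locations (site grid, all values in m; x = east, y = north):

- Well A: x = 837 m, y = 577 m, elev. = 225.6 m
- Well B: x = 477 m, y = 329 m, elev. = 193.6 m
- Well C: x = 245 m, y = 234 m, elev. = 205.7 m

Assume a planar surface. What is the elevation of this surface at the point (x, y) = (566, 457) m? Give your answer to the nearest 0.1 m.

Let the plane be z = a·x + b·y + c.
Well B−Well A: −360a − 248b = −32;  Well C−Well A: −592a − 343b = −19.9.
Solving gives a = −0.25886, b = 0.50480.
Then c = 225.6 − a·837 − b·577 = 151.00.
At (566, 457): z = −146.5 + 230.7 + 151.00 = 235.2 m.

235.2 m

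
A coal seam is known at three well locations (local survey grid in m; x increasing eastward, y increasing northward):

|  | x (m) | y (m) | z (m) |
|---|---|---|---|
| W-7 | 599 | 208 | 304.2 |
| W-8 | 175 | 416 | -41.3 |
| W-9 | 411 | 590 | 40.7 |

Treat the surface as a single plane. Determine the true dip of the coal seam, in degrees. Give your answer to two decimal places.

36.30°

Two edge vectors: W-7→W-8 = (-424, 208, -345.5), W-7→W-9 = (-188, 382, -263.5).
Normal n = (W-7→W-8) × (W-7→W-9) = (77173, -46770, -122864).
So ∂z/∂x = −n_x/n_z = 0.62812 and ∂z/∂y = −n_y/n_z = −0.38066.
Gradient magnitude |∇z| = √(a² + b²) = √(0.39453 + 0.14491) = 0.73446.
True dip = arctan(0.73446) = 36.30°, dipping toward WNW (azimuth ≈ 301°).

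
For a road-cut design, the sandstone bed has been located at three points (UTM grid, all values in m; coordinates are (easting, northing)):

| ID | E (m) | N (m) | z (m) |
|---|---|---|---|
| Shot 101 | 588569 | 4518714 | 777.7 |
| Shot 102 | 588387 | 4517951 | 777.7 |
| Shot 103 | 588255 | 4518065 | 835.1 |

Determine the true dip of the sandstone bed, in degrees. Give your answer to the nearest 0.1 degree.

20.3°

Two edge vectors: Shot 101→Shot 102 = (-182, -763, 0), Shot 101→Shot 103 = (-314, -649, 57.4).
Normal n = (Shot 101→Shot 102) × (Shot 101→Shot 103) = (-43796.2, 10446.8, -121464).
So ∂z/∂E = −n_x/n_z = −0.36057 and ∂z/∂N = −n_y/n_z = 0.08601.
Gradient magnitude |∇z| = √(a² + b²) = √(0.13001 + 0.00740) = 0.37069.
True dip = arctan(0.37069) = 20.3°, dipping toward ESE (azimuth ≈ 103°).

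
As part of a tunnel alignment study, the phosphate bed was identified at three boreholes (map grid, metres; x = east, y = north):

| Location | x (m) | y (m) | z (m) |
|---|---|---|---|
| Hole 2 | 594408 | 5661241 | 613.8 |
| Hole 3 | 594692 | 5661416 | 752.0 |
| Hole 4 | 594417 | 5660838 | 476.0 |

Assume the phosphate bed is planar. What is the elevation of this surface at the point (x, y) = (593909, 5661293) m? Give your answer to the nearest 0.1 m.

Two edge vectors: Hole 2→Hole 3 = (284, 175, 138.2), Hole 2→Hole 4 = (9, -403, -137.8).
Normal n = (Hole 2→Hole 3) × (Hole 2→Hole 4) = (31579.6, 40379, -116027).
So ∂z/∂x = −n_x/n_z = 0.272174580 and ∂z/∂y = −n_y/n_z = 0.348013824.
Intercept c from Hole 2: 613.8 − 161782.75 − 1970190.13 = −2131359.08.
At (593909, 5661293): z = 161646.9 + 1970208.2 − 2131359.08 = 496.1 m.

496.1 m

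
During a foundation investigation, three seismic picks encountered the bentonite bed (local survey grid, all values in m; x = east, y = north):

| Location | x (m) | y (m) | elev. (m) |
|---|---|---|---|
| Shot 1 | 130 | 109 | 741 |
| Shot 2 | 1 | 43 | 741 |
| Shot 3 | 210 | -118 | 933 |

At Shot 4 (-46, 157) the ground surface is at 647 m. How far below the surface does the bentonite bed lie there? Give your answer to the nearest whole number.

Let the plane be z = a·x + b·y + c.
Shot 2−Shot 1: −129a − 66b = 0;  Shot 3−Shot 1: 80a − 227b = 192.
Solving gives a = 0.36663, b = −0.71660.
Then c = 741 − a·130 − b·109 = 771.45.
At (-46, 157): z_contact = −16.9 − 112.5 + 771.45 = 642.1 m.
Depth below ground = 647 − 642.1 = 5 m.

5 m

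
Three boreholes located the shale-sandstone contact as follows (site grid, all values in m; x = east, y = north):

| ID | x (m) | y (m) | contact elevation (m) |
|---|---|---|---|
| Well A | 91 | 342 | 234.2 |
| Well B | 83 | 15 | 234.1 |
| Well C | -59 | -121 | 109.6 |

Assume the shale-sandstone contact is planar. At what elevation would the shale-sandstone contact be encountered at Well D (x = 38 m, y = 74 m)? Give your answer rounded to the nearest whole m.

Let the plane be z = a·x + b·y + c.
Well B−Well A: −8a − 327b = −0.1;  Well C−Well A: −150a − 463b = −124.6.
Solving gives a = 0.89750, b = −0.02165.
Then c = 234.2 − a·91 − b·342 = 159.93.
At (38, 74): z = 34.1 − 1.6 + 159.93 = 192.4 m.

192 m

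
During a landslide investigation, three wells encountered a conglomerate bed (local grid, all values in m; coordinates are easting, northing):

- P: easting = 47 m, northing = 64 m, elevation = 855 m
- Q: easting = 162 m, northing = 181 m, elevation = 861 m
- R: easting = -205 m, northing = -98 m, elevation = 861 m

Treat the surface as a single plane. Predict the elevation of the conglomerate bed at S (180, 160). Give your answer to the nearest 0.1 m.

854.0 m

Two edge vectors: P→Q = (115, 117, 6), P→R = (-252, -162, 6).
Normal n = (P→Q) × (P→R) = (1674, -2202, 10854).
So ∂z/∂easting = −n_x/n_z = −0.15423 and ∂z/∂northing = −n_y/n_z = 0.20287.
Intercept c from P: 855 + 7.25 − 12.98 = 849.26.
At (180, 160): z = −27.8 + 32.5 + 849.26 = 854.0 m.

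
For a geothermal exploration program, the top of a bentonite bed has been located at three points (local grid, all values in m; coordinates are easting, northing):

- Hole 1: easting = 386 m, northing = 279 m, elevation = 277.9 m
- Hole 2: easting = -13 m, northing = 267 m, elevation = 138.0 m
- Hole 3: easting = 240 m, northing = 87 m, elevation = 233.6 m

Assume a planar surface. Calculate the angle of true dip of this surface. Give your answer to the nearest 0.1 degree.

Two edge vectors: Hole 1→Hole 2 = (-399, -12, -139.9), Hole 1→Hole 3 = (-146, -192, -44.3).
Normal n = (Hole 1→Hole 2) × (Hole 1→Hole 3) = (-26329.2, 2749.7, 74856).
So ∂z/∂easting = −n_x/n_z = 0.35173 and ∂z/∂northing = −n_y/n_z = −0.03673.
Gradient magnitude |∇z| = √(a² + b²) = √(0.12371 + 0.00135) = 0.35364.
True dip = arctan(0.35364) = 19.5°, dipping toward W (azimuth ≈ 276°).

19.5°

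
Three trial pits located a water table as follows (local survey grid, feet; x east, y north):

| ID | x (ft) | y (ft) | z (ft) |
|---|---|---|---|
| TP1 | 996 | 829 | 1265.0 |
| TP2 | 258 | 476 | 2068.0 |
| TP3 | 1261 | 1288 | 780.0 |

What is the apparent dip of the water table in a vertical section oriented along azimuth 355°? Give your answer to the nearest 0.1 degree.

Two edge vectors: TP1→TP2 = (-738, -353, 803), TP1→TP3 = (265, 459, -485).
Normal n = (TP1→TP2) × (TP1→TP3) = (-197372, -145135, -245197).
So ∂z/∂x = −n_x/n_z = −0.80495 and ∂z/∂y = −n_y/n_z = −0.59191.
Unit vector along 355° is (sin 355°, cos 355°) = (-0.0872, 0.9962).
Slope in that direction = a·(-0.0872) + b·(0.9962) = −0.51950.
Apparent dip = arctan|0.51950| = 27.5° (true dip is 45.0°, so apparent ≤ true as expected).

27.5°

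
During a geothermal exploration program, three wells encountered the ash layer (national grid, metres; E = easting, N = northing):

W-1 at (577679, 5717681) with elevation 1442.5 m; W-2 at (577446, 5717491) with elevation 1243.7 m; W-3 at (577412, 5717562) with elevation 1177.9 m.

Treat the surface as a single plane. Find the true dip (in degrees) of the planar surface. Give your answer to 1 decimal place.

Let the plane be z = a·E + b·N + c.
W-2−W-1: −233a − 190b = −198.8;  W-3−W-1: −267a − 119b = −264.6.
Solving gives a = 1.15710, b = −0.37266.
Gradient magnitude |∇z| = √(a² + b²) = √(1.33888 + 0.13887) = 1.21563.
True dip = arctan(1.21563) = 50.6°, dipping toward WNW (azimuth ≈ 288°).

50.6°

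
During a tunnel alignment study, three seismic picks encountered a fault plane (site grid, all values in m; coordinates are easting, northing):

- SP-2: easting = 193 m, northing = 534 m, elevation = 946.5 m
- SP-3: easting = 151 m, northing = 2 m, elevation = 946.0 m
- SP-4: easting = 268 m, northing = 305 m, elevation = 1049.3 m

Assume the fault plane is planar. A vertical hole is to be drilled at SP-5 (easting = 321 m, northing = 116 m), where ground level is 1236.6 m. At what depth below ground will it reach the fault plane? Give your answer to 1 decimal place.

Let the plane be z = a·easting + b·northing + c.
SP-3−SP-2: −42a − 532b = −0.5;  SP-4−SP-2: 75a − 229b = 102.8.
Solving gives a = 1.10675, b = −0.08644.
Then c = 946.5 − a·193 − b·534 = 779.05.
At (321, 116): z_contact = 355.27 − 10.03 + 779.05 = 1124.29 m.
Depth below ground = 1236.6 − 1124.29 = 112.3 m.

112.3 m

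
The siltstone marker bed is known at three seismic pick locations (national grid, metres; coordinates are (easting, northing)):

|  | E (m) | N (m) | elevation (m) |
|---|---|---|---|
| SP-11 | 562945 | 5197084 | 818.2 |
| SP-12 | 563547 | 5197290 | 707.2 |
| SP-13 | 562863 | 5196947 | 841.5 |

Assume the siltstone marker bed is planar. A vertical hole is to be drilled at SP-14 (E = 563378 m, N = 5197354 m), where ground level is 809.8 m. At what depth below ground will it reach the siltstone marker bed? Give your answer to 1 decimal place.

80.6 m

Let the plane be z = a·E + b·N + c.
SP-12−SP-11: 602a + 206b = −111;  SP-13−SP-11: −82a − 137b = 23.3.
Solving gives a = −0.158689884, b = −0.075090726.
Then c = 818.2 − a·562945 − b·5197084 = 480404.69.
At (563378, 5197354): z_contact = −89402.39 − 390273.09 + 480404.69 = 729.21 m.
Depth below ground = 809.8 − 729.21 = 80.6 m.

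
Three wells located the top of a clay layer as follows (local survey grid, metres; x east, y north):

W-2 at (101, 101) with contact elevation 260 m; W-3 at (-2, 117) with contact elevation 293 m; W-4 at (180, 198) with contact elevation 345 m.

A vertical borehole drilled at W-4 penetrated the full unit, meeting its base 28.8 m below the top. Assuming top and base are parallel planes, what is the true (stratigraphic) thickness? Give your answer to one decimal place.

20.1 m

Two edge vectors: W-2→W-3 = (-103, 16, 33), W-2→W-4 = (79, 97, 85).
Normal n = (W-2→W-3) × (W-2→W-4) = (-1841, 11362, -11255).
So ∂z/∂x = −n_x/n_z = −0.16357 and ∂z/∂y = −n_y/n_z = 1.00951.
|∇z| = √(a²+b²) = 1.02267, so dip δ = arctan(1.02267) = 45.64°.
True thickness = vertical thickness × cos δ = 28.8 × cos 45.64° = 20.1 m.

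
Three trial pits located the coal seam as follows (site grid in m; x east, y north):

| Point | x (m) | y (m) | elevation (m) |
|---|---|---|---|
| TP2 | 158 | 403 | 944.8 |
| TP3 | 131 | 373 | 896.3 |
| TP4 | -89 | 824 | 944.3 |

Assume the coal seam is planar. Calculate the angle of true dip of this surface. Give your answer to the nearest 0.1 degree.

51.6°

Two edge vectors: TP2→TP3 = (-27, -30, -48.5), TP2→TP4 = (-247, 421, -0.5).
Normal n = (TP2→TP3) × (TP2→TP4) = (20433.5, 11966, -18777).
So ∂z/∂x = −n_x/n_z = 1.08822 and ∂z/∂y = −n_y/n_z = 0.63727.
Gradient magnitude |∇z| = √(a² + b²) = √(1.18422 + 0.40611) = 1.26108.
True dip = arctan(1.26108) = 51.6°, dipping toward WSW (azimuth ≈ 240°).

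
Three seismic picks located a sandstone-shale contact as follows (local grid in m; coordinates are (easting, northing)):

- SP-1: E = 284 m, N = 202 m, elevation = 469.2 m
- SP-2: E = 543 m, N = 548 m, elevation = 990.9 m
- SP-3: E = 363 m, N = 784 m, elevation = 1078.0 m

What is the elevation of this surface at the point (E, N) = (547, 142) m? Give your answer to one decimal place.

610.7 m

Two edge vectors: SP-1→SP-2 = (259, 346, 521.7), SP-1→SP-3 = (79, 582, 608.8).
Normal n = (SP-1→SP-2) × (SP-1→SP-3) = (-92984.6, -116464.9, 123404).
So ∂z/∂E = −n_x/n_z = 0.75350 and ∂z/∂N = −n_y/n_z = 0.94377.
Intercept c from SP-1: 469.2 − 213.99 − 190.64 = 64.57.
At (547, 142): z = 412.2 + 134.0 + 64.57 = 610.7 m.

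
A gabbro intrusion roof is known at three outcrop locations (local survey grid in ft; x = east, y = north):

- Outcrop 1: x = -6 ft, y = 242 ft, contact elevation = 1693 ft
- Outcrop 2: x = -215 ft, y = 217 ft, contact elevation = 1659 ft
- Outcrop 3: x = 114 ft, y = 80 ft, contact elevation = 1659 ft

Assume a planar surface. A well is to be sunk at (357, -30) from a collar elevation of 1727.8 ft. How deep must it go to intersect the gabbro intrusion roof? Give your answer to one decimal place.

71.5 ft

Let the plane be z = a·x + b·y + c.
Outcrop 2−Outcrop 1: −209a − 25b = −34;  Outcrop 3−Outcrop 1: 120a − 162b = −34.
Solving gives a = 0.12638, b = 0.30349.
Then c = 1693 − a·-6 − b·242 = 1620.31.
At (357, -30): z_contact = 45.12 − 9.10 + 1620.31 = 1656.33 ft.
Depth below ground = 1727.8 − 1656.33 = 71.5 ft.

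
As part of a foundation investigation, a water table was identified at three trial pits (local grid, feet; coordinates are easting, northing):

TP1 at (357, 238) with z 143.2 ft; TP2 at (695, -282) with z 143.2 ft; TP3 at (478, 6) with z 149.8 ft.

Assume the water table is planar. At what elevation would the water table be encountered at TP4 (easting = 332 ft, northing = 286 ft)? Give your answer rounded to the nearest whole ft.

142 ft

Let the plane be z = a·easting + b·northing + c.
TP2−TP1: 338a − 520b = 0;  TP3−TP1: 121a − 232b = 6.6.
Solving gives a = −0.22148, b = −0.14396.
Then c = 143.2 − a·357 − b·238 = 256.53.
At (332, 286): z = −73.5 − 41.2 + 256.53 = 141.8 ft.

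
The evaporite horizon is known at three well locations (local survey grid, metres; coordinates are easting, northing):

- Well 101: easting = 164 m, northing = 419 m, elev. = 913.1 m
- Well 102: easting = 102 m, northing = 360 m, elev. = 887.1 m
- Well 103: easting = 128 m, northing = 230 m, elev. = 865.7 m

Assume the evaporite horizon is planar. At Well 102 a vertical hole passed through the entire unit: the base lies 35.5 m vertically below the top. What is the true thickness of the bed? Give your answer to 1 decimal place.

Two edge vectors: Well 101→Well 102 = (-62, -59, -26), Well 101→Well 103 = (-36, -189, -47.4).
Normal n = (Well 101→Well 102) × (Well 101→Well 103) = (-2117.4, -2002.8, 9594).
So ∂z/∂easting = −n_x/n_z = 0.22070 and ∂z/∂northing = −n_y/n_z = 0.20876.
|∇z| = √(a²+b²) = 0.30379, so dip δ = arctan(0.30379) = 16.90°.
True thickness = vertical thickness × cos δ = 35.5 × cos 16.90° = 34.0 m.

34.0 m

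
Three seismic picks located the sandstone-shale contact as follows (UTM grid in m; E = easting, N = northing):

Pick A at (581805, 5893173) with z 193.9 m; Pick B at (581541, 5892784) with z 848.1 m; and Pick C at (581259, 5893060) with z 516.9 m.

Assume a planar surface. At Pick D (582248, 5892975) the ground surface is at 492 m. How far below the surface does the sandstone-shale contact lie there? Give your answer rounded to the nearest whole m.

Let the plane be z = a·E + b·N + c.
Pick B−Pick A: −264a − 389b = 654.2;  Pick C−Pick A: −546a − 113b = 323.
Solving gives a = −0.28331416, b = −1.48947317.
Then c = 193.9 − a·581805 − b·5893173 = 8942750.54.
At (582248, 5892975): z_contact = −164959.1 − 8777428.1 + 8942750.54 = 363.3 m.
Depth below ground = 492 − 363.3 = 129 m.

129 m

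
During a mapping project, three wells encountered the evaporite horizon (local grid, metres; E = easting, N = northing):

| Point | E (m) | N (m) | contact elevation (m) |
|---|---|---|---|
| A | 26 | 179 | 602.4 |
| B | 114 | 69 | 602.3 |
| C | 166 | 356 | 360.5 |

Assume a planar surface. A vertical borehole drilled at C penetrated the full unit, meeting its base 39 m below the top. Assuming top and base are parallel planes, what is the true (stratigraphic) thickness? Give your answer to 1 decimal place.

Two edge vectors: A→B = (88, -110, -0.1), A→C = (140, 177, -241.9).
Normal n = (A→B) × (A→C) = (26626.7, 21273.2, 30976).
So ∂z/∂E = −n_x/n_z = −0.85959 and ∂z/∂N = −n_y/n_z = −0.68676.
|∇z| = √(a²+b²) = 1.10025, so dip δ = arctan(1.10025) = 47.73°.
True thickness = vertical thickness × cos δ = 39 × cos 47.73° = 26.2 m.

26.2 m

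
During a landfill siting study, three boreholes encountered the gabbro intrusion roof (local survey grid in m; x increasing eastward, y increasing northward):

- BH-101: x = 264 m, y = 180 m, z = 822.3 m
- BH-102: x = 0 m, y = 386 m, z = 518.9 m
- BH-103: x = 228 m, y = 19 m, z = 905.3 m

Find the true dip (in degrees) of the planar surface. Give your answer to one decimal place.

42.5°

Let the plane be z = a·x + b·y + c.
BH-102−BH-101: −264a + 206b = −303.4;  BH-103−BH-101: −36a − 161b = 83.
Solving gives a = 0.63601, b = −0.65774.
Gradient magnitude |∇z| = √(a² + b²) = √(0.40450 + 0.43262) = 0.91495.
True dip = arctan(0.91495) = 42.5°, dipping toward NW (azimuth ≈ 316°).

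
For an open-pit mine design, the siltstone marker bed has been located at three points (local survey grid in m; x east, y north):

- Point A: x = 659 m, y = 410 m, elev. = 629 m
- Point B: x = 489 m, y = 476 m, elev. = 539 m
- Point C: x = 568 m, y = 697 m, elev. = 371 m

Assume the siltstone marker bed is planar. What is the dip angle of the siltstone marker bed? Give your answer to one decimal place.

40.7°

Two edge vectors: Point A→Point B = (-170, 66, -90), Point A→Point C = (-91, 287, -258).
Normal n = (Point A→Point B) × (Point A→Point C) = (8802, -35670, -42784).
So ∂z/∂x = −n_x/n_z = 0.20573 and ∂z/∂y = −n_y/n_z = −0.83372.
Gradient magnitude |∇z| = √(a² + b²) = √(0.04233 + 0.69509) = 0.85873.
True dip = arctan(0.85873) = 40.7°, dipping toward NNW (azimuth ≈ 346°).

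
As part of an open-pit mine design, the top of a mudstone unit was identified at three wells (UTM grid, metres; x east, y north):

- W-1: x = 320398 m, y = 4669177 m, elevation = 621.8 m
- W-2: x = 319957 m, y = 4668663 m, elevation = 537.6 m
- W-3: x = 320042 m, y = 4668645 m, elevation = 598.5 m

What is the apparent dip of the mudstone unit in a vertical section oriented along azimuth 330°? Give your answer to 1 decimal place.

33.0°

Let the plane be z = a·x + b·y + c.
W-2−W-1: −441a − 514b = −84.2;  W-3−W-1: −356a − 532b = −23.3.
Solving gives a = 0.63567, b = −0.38157.
Unit vector along 330° is (sin 330°, cos 330°) = (-0.5000, 0.8660).
Slope in that direction = a·(-0.5000) + b·(0.8660) = −0.64829.
Apparent dip = arctan|0.64829| = 33.0° (true dip is 36.6°, so apparent ≤ true as expected).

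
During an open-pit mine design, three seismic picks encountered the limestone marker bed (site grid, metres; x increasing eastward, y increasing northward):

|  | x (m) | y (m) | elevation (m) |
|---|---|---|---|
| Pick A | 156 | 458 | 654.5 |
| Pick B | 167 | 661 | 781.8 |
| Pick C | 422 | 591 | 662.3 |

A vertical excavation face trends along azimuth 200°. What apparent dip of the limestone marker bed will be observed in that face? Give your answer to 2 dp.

26.76°

Let the plane be z = a·x + b·y + c.
Pick B−Pick A: 11a + 203b = 127.3;  Pick C−Pick A: 266a + 133b = 7.8.
Solving gives a = −0.29214, b = 0.64292.
Unit vector along 200° is (sin 200°, cos 200°) = (-0.3420, -0.9397).
Slope in that direction = a·(-0.3420) + b·(-0.9397) = −0.50423.
Apparent dip = arctan|0.50423| = 26.76° (true dip is 35.2°, so apparent ≤ true as expected).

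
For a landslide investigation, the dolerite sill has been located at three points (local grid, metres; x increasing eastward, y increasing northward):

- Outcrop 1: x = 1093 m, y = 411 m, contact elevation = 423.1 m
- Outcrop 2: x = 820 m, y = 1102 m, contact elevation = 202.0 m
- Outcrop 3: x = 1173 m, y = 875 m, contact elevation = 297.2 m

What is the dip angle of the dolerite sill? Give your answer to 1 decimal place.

Two edge vectors: Outcrop 1→Outcrop 2 = (-273, 691, -221.1), Outcrop 1→Outcrop 3 = (80, 464, -125.9).
Normal n = (Outcrop 1→Outcrop 2) × (Outcrop 1→Outcrop 3) = (15593.5, -52058.7, -181952).
So ∂z/∂x = −n_x/n_z = 0.08570 and ∂z/∂y = −n_y/n_z = −0.28611.
Gradient magnitude |∇z| = √(a² + b²) = √(0.00734 + 0.08186) = 0.29867.
True dip = arctan(0.29867) = 16.6°, dipping toward NNW (azimuth ≈ 343°).

16.6°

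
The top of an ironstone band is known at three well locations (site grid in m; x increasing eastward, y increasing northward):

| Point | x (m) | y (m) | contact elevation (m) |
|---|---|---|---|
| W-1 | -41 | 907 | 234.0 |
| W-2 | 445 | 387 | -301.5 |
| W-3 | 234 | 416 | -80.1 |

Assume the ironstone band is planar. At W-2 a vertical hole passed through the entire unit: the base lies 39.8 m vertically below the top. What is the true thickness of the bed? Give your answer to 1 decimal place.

Let the plane be z = a·x + b·y + c.
W-2−W-1: 486a − 520b = −535.5;  W-3−W-1: 275a − 491b = −314.1.
Solving gives a = −1.04154, b = 0.05637.
|∇z| = √(a²+b²) = 1.04307, so dip δ = arctan(1.04307) = 46.21°.
True thickness = vertical thickness × cos δ = 39.8 × cos 46.21° = 27.5 m.

27.5 m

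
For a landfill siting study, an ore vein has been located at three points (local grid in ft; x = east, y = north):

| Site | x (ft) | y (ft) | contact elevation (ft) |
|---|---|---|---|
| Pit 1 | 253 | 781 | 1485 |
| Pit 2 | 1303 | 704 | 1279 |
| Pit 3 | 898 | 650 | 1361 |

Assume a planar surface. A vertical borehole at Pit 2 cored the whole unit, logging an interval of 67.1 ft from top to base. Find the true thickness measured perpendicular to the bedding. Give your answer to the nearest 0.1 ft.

65.8 ft

Two edge vectors: Pit 1→Pit 2 = (1050, -77, -206), Pit 1→Pit 3 = (645, -131, -124).
Normal n = (Pit 1→Pit 2) × (Pit 1→Pit 3) = (-17438, -2670, -87885).
So ∂z/∂x = −n_x/n_z = −0.19842 and ∂z/∂y = −n_y/n_z = −0.03038.
|∇z| = √(a²+b²) = 0.20073, so dip δ = arctan(0.20073) = 11.35°.
True thickness = vertical thickness × cos δ = 67.1 × cos 11.35° = 65.8 ft.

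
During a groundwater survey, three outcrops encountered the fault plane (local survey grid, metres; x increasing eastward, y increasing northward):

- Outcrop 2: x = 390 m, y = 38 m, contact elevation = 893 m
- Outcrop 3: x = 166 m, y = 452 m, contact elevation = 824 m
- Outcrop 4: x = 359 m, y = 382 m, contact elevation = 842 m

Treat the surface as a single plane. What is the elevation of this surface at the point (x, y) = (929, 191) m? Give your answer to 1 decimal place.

Let the plane be z = a·x + b·y + c.
Outcrop 3−Outcrop 2: −224a + 414b = −69;  Outcrop 4−Outcrop 2: −31a + 344b = −51.
Solving gives a = 0.04083, b = −0.14458.
Then c = 893 − a·390 − b·38 = 882.57.
At (929, 191): z = 37.9 − 27.6 + 882.57 = 892.9 m.

892.9 m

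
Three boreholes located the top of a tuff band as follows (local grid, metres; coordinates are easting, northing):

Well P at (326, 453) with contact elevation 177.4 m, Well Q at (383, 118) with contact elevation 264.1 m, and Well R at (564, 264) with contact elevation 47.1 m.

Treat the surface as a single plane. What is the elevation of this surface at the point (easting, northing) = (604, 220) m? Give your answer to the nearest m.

Let the plane be z = a·easting + b·northing + c.
Well Q−Well P: 57a − 335b = 86.7;  Well R−Well P: 238a − 189b = −130.3.
Solving gives a = −0.87064, b = −0.40694.
Then c = 177.4 − a·326 − b·453 = 645.58.
At (604, 220): z = −525.9 − 89.5 + 645.58 = 30.2 m.

30 m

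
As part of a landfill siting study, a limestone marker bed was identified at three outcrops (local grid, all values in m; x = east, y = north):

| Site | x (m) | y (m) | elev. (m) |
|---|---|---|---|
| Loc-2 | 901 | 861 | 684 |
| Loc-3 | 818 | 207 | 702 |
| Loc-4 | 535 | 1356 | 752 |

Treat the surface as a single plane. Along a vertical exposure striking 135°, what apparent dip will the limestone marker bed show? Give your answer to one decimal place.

7.5°

Two edge vectors: Loc-2→Loc-3 = (-83, -654, 18), Loc-2→Loc-4 = (-366, 495, 68).
Normal n = (Loc-2→Loc-3) × (Loc-2→Loc-4) = (-53382, -944, -280449).
So ∂z/∂x = −n_x/n_z = −0.19034 and ∂z/∂y = −n_y/n_z = −0.00337.
Unit vector along 135° is (sin 135°, cos 135°) = (0.7071, -0.7071).
Slope in that direction = a·(0.7071) + b·(-0.7071) = −0.13221.
Apparent dip = arctan|0.13221| = 7.5° (true dip is 10.8°, so apparent ≤ true as expected).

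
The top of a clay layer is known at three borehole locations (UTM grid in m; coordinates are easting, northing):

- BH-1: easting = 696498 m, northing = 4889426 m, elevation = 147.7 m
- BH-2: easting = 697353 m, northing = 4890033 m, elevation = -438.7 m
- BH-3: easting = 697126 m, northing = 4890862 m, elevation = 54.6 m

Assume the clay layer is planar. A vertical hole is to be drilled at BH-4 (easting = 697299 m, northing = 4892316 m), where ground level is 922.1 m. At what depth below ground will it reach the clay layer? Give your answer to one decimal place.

532.3 m

Two edge vectors: BH-1→BH-2 = (855, 607, -586.4), BH-1→BH-3 = (628, 1436, -93.1).
Normal n = (BH-1→BH-2) × (BH-1→BH-3) = (785558.7, -288658.7, 846584).
So ∂z/∂easting = −n_x/n_z = −0.927915836 and ∂z/∂northing = −n_y/n_z = 0.340968764.
Intercept c from BH-1: 147.7 + 646291.52 − 1667141.54 = −1020702.32.
At (697299, 4892316): z_contact = −647034.78 + 1668126.94 − 1020702.32 = 389.84 m.
Depth below ground = 922.1 − 389.84 = 532.3 m.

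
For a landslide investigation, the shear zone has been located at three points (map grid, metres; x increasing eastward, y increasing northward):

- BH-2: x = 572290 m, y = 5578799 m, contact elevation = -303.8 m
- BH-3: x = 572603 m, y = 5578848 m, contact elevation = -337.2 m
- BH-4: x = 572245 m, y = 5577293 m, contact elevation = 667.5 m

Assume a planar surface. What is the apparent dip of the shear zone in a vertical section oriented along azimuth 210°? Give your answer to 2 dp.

29.30°

Two edge vectors: BH-2→BH-3 = (313, 49, -33.4), BH-2→BH-4 = (-45, -1506, 971.3).
Normal n = (BH-2→BH-3) × (BH-2→BH-4) = (-2706.7, -302513.9, -469173).
So ∂z/∂x = −n_x/n_z = −0.00577 and ∂z/∂y = −n_y/n_z = −0.64478.
Unit vector along 210° is (sin 210°, cos 210°) = (-0.5000, -0.8660).
Slope in that direction = a·(-0.5000) + b·(-0.8660) = 0.56128.
Apparent dip = arctan|0.56128| = 29.30° (true dip is 32.8°, so apparent ≤ true as expected).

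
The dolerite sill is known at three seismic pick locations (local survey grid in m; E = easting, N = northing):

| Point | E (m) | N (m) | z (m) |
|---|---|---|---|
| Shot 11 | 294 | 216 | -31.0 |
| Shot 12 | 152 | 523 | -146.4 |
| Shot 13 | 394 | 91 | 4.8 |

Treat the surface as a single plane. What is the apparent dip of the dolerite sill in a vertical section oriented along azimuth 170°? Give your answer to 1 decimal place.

Two edge vectors: Shot 11→Shot 12 = (-142, 307, -115.4), Shot 11→Shot 13 = (100, -125, 35.8).
Normal n = (Shot 11→Shot 12) × (Shot 11→Shot 13) = (-3434.4, -6456.4, -12950).
So ∂z/∂E = −n_x/n_z = −0.26520 and ∂z/∂N = −n_y/n_z = −0.49856.
Unit vector along 170° is (sin 170°, cos 170°) = (0.1736, -0.9848).
Slope in that direction = a·(0.1736) + b·(-0.9848) = 0.44494.
Apparent dip = arctan|0.44494| = 24.0° (true dip is 29.5°, so apparent ≤ true as expected).

24.0°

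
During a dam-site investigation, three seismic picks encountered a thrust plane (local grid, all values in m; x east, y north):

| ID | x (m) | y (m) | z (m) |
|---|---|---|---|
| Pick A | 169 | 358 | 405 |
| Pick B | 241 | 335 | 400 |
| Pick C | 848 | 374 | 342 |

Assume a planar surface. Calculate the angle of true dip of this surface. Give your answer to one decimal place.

6.5°

Let the plane be z = a·x + b·y + c.
Pick B−Pick A: 72a − 23b = −5;  Pick C−Pick A: 679a + 16b = −63.
Solving gives a = −0.09118, b = −0.06804.
Gradient magnitude |∇z| = √(a² + b²) = √(0.00831 + 0.00463) = 0.11377.
True dip = arctan(0.11377) = 6.5°, dipping toward NE (azimuth ≈ 053°).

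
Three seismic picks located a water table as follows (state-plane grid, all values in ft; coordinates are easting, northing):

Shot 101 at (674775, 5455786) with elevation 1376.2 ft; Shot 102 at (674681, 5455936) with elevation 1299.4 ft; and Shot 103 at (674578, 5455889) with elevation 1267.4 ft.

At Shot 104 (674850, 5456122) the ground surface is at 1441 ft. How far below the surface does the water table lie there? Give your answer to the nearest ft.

116 ft

Let the plane be z = a·easting + b·northing + c.
Shot 102−Shot 101: −94a + 150b = −76.8;  Shot 103−Shot 101: −197a + 103b = −108.8.
Solving gives a = 0.42327361, b = −0.24674854.
Then c = 1376.2 − a·674775 − b·5455786 = 1061968.98.
At (674850, 5456122): z_contact = 285646.2 − 1346290.1 + 1061968.98 = 1325.0 ft.
Depth below ground = 1441 − 1325.0 = 116 ft.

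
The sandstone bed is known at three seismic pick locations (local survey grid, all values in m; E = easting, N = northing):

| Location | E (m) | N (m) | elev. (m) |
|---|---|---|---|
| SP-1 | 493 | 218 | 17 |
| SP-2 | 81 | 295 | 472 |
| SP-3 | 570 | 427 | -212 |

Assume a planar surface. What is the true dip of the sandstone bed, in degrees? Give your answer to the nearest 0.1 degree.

54.2°

Let the plane be z = a·E + b·N + c.
SP-2−SP-1: −412a + 77b = 455;  SP-3−SP-1: 77a + 209b = −229.
Solving gives a = −1.22481, b = −0.64445.
Gradient magnitude |∇z| = √(a² + b²) = √(1.50016 + 0.41531) = 1.38401.
True dip = arctan(1.38401) = 54.2°, dipping toward ENE (azimuth ≈ 062°).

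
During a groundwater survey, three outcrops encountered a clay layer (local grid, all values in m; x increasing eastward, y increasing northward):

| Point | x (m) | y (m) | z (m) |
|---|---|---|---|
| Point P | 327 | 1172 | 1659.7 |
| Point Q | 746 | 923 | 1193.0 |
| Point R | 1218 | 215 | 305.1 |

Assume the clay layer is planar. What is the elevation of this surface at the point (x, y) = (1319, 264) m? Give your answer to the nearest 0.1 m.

Let the plane be z = a·x + b·y + c.
Point Q−Point P: 419a − 249b = −466.7;  Point R−Point P: 891a − 957b = −1354.6.
Solving gives a = −0.610396, b = 0.847166.
Then c = 1659.7 − a·327 − b·1172 = 866.42.
At (1319, 264): z = −805.1 + 223.7 + 866.42 = 285.0 m.

285.0 m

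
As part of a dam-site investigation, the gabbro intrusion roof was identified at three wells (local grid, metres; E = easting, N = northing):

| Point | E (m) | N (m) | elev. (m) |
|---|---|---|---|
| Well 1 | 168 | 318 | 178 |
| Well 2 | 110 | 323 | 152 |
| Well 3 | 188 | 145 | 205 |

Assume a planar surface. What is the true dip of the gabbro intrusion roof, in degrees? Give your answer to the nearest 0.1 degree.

24.3°

Two edge vectors: Well 1→Well 2 = (-58, 5, -26), Well 1→Well 3 = (20, -173, 27).
Normal n = (Well 1→Well 2) × (Well 1→Well 3) = (-4363, 1046, 9934).
So ∂z/∂E = −n_x/n_z = 0.43920 and ∂z/∂N = −n_y/n_z = −0.10529.
Gradient magnitude |∇z| = √(a² + b²) = √(0.19290 + 0.01109) = 0.45164.
True dip = arctan(0.45164) = 24.3°, dipping toward WNW (azimuth ≈ 283°).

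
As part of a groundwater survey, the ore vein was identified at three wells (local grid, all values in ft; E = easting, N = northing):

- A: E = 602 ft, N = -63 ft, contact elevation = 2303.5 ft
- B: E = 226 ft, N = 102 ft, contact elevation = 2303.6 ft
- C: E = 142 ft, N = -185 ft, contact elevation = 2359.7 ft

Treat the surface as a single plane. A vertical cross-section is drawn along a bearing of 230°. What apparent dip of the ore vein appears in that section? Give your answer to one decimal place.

9.6°

Two edge vectors: A→B = (-376, 165, 0.1), A→C = (-460, -122, 56.2).
Normal n = (A→B) × (A→C) = (9285.2, 21085.2, 121772).
So ∂z/∂E = −n_x/n_z = −0.07625 and ∂z/∂N = −n_y/n_z = −0.17315.
Unit vector along 230° is (sin 230°, cos 230°) = (-0.7660, -0.6428).
Slope in that direction = a·(-0.7660) + b·(-0.6428) = 0.16971.
Apparent dip = arctan|0.16971| = 9.6° (true dip is 10.7°, so apparent ≤ true as expected).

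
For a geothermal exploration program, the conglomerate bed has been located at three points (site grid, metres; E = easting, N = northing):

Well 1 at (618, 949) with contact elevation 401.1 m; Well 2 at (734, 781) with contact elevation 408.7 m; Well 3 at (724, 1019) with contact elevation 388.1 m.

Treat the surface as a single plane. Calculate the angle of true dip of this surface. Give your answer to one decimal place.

Let the plane be z = a·E + b·N + c.
Well 2−Well 1: 116a − 168b = 7.6;  Well 3−Well 1: 106a + 70b = −13.
Solving gives a = −0.06371, b = −0.08923.
Gradient magnitude |∇z| = √(a² + b²) = √(0.00406 + 0.00796) = 0.10964.
True dip = arctan(0.10964) = 6.3°, dipping toward NE (azimuth ≈ 036°).

6.3°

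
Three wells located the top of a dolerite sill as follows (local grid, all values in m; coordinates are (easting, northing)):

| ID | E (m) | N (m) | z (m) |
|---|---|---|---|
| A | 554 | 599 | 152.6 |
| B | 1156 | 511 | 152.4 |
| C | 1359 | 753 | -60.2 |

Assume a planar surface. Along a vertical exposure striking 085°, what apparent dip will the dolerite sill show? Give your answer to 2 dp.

10.34°

Let the plane be z = a·E + b·N + c.
B−A: 602a − 88b = −0.2;  C−A: 805a + 154b = −212.8.
Solving gives a = −0.11469, b = −0.78231.
Unit vector along 085° is (sin 85°, cos 85°) = (0.9962, 0.0872).
Slope in that direction = a·(0.9962) + b·(0.0872) = −0.18244.
Apparent dip = arctan|0.18244| = 10.34° (true dip is 38.3°, so apparent ≤ true as expected).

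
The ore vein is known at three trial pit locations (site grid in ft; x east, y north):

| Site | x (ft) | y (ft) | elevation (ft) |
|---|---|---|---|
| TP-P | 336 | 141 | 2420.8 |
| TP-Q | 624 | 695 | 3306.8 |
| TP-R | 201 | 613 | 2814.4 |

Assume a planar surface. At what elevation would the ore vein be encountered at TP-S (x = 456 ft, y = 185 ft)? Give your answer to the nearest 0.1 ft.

Let the plane be z = a·x + b·y + c.
TP-Q−TP-P: 288a + 554b = 886;  TP-R−TP-P: −135a + 472b = 393.6.
Solving gives a = 0.94975, b = 1.10554.
Then c = 2420.8 − a·336 − b·141 = 1945.80.
At (456, 185): z = 433.1 + 204.5 + 1945.80 = 2583.4 ft.

2583.4 ft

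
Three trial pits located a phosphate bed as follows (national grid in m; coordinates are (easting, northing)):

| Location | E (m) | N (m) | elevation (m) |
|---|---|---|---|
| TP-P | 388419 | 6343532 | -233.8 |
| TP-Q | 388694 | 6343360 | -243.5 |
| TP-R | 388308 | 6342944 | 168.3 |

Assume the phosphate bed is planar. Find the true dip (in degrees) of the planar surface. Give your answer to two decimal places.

Two edge vectors: TP-P→TP-Q = (275, -172, -9.7), TP-P→TP-R = (-111, -588, 402.1).
Normal n = (TP-P→TP-Q) × (TP-P→TP-R) = (-74864.8, -109500.8, -180792).
So ∂z/∂E = −n_x/n_z = −0.41409 and ∂z/∂N = −n_y/n_z = −0.60567.
Gradient magnitude |∇z| = √(a² + b²) = √(0.17147 + 0.36684) = 0.73370.
True dip = arctan(0.73370) = 36.27°, dipping toward NE (azimuth ≈ 034°).

36.27°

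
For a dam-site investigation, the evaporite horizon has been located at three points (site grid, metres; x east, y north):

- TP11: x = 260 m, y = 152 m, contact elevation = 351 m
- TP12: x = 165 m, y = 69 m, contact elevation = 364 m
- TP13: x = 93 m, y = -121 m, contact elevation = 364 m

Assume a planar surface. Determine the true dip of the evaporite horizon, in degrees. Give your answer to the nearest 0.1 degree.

12.3°

Two edge vectors: TP11→TP12 = (-95, -83, 13), TP11→TP13 = (-167, -273, 13).
Normal n = (TP11→TP12) × (TP11→TP13) = (2470, -936, 12074).
So ∂z/∂x = −n_x/n_z = −0.20457 and ∂z/∂y = −n_y/n_z = 0.07752.
Gradient magnitude |∇z| = √(a² + b²) = √(0.04185 + 0.00601) = 0.21877.
True dip = arctan(0.21877) = 12.3°, dipping toward ESE (azimuth ≈ 111°).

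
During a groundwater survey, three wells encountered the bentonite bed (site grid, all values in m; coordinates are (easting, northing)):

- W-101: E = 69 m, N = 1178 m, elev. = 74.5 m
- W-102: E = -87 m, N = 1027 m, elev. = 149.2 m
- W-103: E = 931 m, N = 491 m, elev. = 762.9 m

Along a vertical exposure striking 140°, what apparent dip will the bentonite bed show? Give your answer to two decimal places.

Two edge vectors: W-101→W-102 = (-156, -151, 74.7), W-101→W-103 = (862, -687, 688.4).
Normal n = (W-101→W-102) × (W-101→W-103) = (-52629.5, 171781.8, 237334).
So ∂z/∂E = −n_x/n_z = 0.22175 and ∂z/∂N = −n_y/n_z = −0.72380.
Unit vector along 140° is (sin 140°, cos 140°) = (0.6428, -0.7660).
Slope in that direction = a·(0.6428) + b·(-0.7660) = 0.69700.
Apparent dip = arctan|0.69700| = 34.88° (true dip is 37.1°, so apparent ≤ true as expected).

34.88°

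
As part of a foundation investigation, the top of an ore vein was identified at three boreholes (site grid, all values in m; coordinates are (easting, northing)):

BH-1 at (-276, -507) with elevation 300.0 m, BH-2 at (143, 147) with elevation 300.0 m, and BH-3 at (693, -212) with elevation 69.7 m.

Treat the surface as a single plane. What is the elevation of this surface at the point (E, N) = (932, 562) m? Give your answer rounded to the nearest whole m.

Two edge vectors: BH-1→BH-2 = (419, 654, 0), BH-1→BH-3 = (969, 295, -230.3).
Normal n = (BH-1→BH-2) × (BH-1→BH-3) = (-150616.2, 96495.7, -510121).
So ∂z/∂E = −n_x/n_z = −0.29526 and ∂z/∂N = −n_y/n_z = 0.18916.
Intercept c from BH-1: 300 − 81.49 + 95.91 = 314.41.
At (932, 562): z = −275.2 + 106.3 + 314.41 = 145.5 m.

146 m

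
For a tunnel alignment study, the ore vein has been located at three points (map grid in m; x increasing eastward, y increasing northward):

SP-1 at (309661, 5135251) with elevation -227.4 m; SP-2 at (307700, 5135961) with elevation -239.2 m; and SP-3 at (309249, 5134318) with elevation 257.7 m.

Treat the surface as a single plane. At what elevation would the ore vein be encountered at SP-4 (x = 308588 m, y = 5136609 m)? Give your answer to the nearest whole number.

Let the plane be z = a·x + b·y + c.
SP-2−SP-1: −1961a + 710b = −11.8;  SP-3−SP-1: −412a − 933b = 485.1.
Solving gives a = −0.15711155, b = −0.45055739.
Then c = -227.4 − a·309661 − b·5135251 = 2362149.19.
At (308588, 5136609): z = −48482.7 − 2314337.1 + 2362149.19 = -670.7 m.

-671 m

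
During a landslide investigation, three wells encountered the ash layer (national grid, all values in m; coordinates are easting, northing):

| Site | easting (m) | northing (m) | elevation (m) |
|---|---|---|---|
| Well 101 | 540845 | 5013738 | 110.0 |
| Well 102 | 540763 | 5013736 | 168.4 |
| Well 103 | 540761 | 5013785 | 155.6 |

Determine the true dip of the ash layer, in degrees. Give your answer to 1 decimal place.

Let the plane be z = a·easting + b·northing + c.
Well 102−Well 101: −82a − 2b = 58.4;  Well 103−Well 101: −84a + 47b = 45.6.
Solving gives a = −0.70512, b = −0.29000.
Gradient magnitude |∇z| = √(a² + b²) = √(0.49720 + 0.08410) = 0.76243.
True dip = arctan(0.76243) = 37.3°, dipping toward ENE (azimuth ≈ 068°).

37.3°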